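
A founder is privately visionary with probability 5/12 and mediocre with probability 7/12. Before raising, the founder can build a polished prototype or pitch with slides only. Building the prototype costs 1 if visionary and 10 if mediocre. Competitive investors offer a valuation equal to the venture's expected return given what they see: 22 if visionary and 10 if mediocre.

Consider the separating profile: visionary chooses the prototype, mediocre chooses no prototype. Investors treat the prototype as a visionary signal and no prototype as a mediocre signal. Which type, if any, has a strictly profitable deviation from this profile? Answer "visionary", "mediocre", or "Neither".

mediocre

The prototype pays 22; no prototype pays 10.
visionary: assigned the prototype, nets 22 − 1 = 21; deviating to no prototype nets 10.
mediocre: assigned no prototype, nets 10; deviating to the prototype nets 22 − 10 = 12.
The mediocre type gains 2 by deviating.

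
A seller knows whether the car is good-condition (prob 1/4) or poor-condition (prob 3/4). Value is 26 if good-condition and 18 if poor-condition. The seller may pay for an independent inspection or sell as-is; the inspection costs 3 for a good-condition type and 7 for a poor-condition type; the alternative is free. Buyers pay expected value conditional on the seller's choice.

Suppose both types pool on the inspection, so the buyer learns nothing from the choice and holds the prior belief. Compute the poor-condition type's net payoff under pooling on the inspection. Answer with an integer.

13

Pooled price = 1/4·26 + 3/4·18 = 20.
poor-condition pays cost 7 for the inspection, so net payoff = 20 − 7 = 13.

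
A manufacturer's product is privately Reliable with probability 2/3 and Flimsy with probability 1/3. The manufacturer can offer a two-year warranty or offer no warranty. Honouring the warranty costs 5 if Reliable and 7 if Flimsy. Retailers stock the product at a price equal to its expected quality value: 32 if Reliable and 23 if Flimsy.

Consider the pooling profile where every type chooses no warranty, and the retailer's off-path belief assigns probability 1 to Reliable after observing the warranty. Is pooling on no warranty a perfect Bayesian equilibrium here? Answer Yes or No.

Yes

On path, the retailer holds the prior and pays 2/3·32 + 1/3·23 = 29. Off path (the warranty), believing Reliable, it pays 32.
Reliable: no warranty nets 29; the warranty nets 32 − 5 = 27. Reliable stays.
Flimsy: no warranty nets 29; the warranty nets 32 − 7 = 25. Flimsy stays.
No type deviates, so pooling is sustained.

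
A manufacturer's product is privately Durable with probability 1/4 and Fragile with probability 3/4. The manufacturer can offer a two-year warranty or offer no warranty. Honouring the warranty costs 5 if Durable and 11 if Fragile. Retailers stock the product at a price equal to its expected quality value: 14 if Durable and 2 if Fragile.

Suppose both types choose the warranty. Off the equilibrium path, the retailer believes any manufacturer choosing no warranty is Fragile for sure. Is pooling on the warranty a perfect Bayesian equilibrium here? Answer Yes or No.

On path, the retailer holds the prior and pays 1/4·14 + 3/4·2 = 5. Off path (no warranty), believing Fragile, it pays 2.
Durable: the warranty nets 5 − 5 = 0; no warranty nets 2. Durable would deviate.
Fragile: the warranty nets 5 − 11 = -6; no warranty nets 2. Fragile would deviate.
A type deviates, so pooling fails.

No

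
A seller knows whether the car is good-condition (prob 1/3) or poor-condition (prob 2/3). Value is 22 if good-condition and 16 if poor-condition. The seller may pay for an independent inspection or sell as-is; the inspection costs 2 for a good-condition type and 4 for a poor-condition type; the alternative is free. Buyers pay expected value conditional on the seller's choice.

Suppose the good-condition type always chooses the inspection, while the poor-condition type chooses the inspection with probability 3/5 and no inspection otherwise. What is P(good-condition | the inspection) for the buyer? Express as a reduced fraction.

P(the inspection) = (1/3)·1 + (2/3)·(3/5) = 11/15.
By Bayes' rule, P(good-condition | the inspection) = (1/3) / (11/15) = 5/11.

5/11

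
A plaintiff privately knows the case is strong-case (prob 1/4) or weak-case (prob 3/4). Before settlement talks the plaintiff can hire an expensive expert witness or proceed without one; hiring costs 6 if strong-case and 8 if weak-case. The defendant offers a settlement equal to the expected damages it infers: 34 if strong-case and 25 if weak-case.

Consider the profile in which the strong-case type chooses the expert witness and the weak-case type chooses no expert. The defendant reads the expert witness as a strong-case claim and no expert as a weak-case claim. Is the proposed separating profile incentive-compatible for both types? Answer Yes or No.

No

Under these beliefs, the expert witness earns settlement 34 and no expert earns settlement 25.
strong-case: the expert witness nets 34 − 6 = 28; no expert nets 25. strong-case prefers the expert witness.
weak-case: the expert witness nets 34 − 8 = 26; no expert nets 25. weak-case would deviate to the expert witness.
weak-case has a profitable deviation, so the profile is not an equilibrium.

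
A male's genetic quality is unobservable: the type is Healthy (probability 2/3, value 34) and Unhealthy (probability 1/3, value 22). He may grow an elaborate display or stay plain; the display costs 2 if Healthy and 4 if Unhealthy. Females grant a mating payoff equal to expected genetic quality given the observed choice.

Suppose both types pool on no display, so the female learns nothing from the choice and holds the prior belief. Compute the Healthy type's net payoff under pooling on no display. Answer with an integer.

30

Pooled mating payoff = 2/3·34 + 1/3·22 = 30.
Healthy pays no cost for no display, so net payoff = 30.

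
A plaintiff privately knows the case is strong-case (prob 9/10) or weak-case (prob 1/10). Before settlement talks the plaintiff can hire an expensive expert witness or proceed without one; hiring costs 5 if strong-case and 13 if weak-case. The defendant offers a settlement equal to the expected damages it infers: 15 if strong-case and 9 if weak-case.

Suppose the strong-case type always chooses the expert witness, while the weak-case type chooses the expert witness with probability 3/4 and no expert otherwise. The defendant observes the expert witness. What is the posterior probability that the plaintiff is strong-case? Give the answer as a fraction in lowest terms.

P(the expert witness) = (9/10)·1 + (1/10)·(3/4) = 39/40.
By Bayes' rule, P(strong-case | the expert witness) = (9/10) / (39/40) = 12/13.

12/13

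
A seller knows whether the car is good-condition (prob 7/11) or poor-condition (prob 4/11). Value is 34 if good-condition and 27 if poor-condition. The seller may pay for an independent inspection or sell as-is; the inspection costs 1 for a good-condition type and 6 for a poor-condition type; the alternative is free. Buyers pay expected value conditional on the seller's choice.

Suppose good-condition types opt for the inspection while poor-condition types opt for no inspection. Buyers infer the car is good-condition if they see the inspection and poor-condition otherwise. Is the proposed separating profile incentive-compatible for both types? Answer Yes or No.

Under these beliefs, the inspection earns price 34 and no inspection earns price 27.
good-condition: the inspection nets 34 − 1 = 33; no inspection nets 27. good-condition prefers the inspection.
poor-condition: the inspection nets 34 − 6 = 28; no inspection nets 27. poor-condition would deviate to the inspection.
poor-condition has a profitable deviation, so the profile is not an equilibrium.

No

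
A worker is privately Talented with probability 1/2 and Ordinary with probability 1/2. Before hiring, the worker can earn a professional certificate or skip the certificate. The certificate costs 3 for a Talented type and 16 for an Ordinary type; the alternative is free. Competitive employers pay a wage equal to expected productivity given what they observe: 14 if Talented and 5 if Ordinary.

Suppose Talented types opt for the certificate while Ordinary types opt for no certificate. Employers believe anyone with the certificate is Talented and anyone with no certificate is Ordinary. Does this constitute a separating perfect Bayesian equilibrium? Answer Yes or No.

Yes

Under these beliefs, the certificate earns wage 14 and no certificate earns wage 5.
Talented: the certificate nets 14 − 3 = 11; no certificate nets 5. Talented prefers the certificate.
Ordinary: the certificate nets 14 − 16 = -2; no certificate nets 5. Ordinary prefers no certificate.
Neither type deviates, so the separating profile is an equilibrium.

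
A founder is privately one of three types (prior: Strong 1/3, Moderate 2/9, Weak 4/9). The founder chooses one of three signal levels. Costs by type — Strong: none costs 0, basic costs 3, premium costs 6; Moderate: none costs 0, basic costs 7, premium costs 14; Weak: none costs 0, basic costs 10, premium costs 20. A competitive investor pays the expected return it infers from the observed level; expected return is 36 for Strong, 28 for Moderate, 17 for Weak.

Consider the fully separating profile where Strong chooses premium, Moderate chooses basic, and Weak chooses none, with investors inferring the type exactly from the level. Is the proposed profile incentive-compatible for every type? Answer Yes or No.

Separating valuations: premium → 36, basic → 28, none → 17.
Strong (assigned premium): none: 17 − 0 = 17; basic: 28 − 3 = 25; premium: 36 − 6 = 30. Strong stays.
Moderate (assigned basic): none: 17 − 0 = 17; basic: 28 − 7 = 21; premium: 36 − 14 = 22. Moderate prefers premium.
Weak (assigned none): none: 17 − 0 = 17; basic: 28 − 10 = 18; premium: 36 − 20 = 16. Weak prefers basic.
At least one type deviates; the separating profile fails.

No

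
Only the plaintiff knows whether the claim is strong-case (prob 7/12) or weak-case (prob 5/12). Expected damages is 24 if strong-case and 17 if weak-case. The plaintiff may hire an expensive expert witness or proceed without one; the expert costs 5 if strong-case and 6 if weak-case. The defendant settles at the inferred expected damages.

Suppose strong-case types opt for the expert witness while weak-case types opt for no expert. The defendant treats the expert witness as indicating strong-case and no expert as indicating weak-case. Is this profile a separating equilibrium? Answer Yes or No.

Under these beliefs, the expert witness earns settlement 24 and no expert earns settlement 17.
strong-case: the expert witness nets 24 − 5 = 19; no expert nets 17. strong-case prefers the expert witness.
weak-case: the expert witness nets 24 − 6 = 18; no expert nets 17. weak-case would deviate to the expert witness.
weak-case has a profitable deviation, so the profile is not an equilibrium.

No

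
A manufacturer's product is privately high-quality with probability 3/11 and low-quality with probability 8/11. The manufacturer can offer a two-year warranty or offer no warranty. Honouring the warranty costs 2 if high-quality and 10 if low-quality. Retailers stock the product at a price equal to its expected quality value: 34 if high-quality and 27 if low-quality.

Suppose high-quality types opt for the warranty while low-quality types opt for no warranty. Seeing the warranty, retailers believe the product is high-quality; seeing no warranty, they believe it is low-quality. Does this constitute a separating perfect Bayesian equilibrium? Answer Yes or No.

Yes

Under these beliefs, the warranty earns price 34 and no warranty earns price 27.
high-quality: the warranty nets 34 − 2 = 32; no warranty nets 27. high-quality prefers the warranty.
low-quality: the warranty nets 34 − 10 = 24; no warranty nets 27. low-quality prefers no warranty.
Neither type deviates, so the separating profile is an equilibrium.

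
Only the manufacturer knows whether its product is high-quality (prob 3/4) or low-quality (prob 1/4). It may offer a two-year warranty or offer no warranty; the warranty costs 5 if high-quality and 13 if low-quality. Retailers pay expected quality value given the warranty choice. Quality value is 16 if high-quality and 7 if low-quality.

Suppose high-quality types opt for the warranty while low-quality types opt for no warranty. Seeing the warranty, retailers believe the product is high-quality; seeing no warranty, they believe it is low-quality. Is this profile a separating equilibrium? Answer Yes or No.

Yes

Under these beliefs, the warranty earns price 16 and no warranty earns price 7.
high-quality: the warranty nets 16 − 5 = 11; no warranty nets 7. high-quality prefers the warranty.
low-quality: the warranty nets 16 − 13 = 3; no warranty nets 7. low-quality prefers no warranty.
Neither type deviates, so the separating profile is an equilibrium.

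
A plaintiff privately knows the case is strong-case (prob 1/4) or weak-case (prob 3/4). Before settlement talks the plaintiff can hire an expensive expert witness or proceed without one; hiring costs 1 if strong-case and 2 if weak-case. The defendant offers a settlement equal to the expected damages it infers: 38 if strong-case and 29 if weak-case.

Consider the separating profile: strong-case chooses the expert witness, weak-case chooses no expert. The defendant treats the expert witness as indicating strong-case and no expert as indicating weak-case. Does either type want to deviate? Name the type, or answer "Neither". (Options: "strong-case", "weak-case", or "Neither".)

The expert witness pays 38; no expert pays 29.
strong-case: assigned the expert witness, nets 38 − 1 = 37; deviating to no expert nets 29.
weak-case: assigned no expert, nets 29; deviating to the expert witness nets 38 − 2 = 36.
The weak-case type gains 7 by deviating.

weak-case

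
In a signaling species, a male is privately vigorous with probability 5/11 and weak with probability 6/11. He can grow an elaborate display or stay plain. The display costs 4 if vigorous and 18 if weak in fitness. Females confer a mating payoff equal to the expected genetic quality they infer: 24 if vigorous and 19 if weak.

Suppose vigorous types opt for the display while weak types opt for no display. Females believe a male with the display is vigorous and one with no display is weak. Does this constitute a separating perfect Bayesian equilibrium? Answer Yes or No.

Under these beliefs, the display earns mating payoff 24 and no display earns mating payoff 19.
vigorous: the display nets 24 − 4 = 20; no display nets 19. vigorous prefers the display.
weak: the display nets 24 − 18 = 6; no display nets 19. weak prefers no display.
Neither type deviates, so the separating profile is an equilibrium.

Yes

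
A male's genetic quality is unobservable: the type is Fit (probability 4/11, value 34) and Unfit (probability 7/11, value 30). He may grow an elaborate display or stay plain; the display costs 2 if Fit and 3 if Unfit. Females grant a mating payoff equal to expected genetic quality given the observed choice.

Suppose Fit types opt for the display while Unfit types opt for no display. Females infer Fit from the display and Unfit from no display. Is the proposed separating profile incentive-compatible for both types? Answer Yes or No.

Under these beliefs, the display earns mating payoff 34 and no display earns mating payoff 30.
Fit: the display nets 34 − 2 = 32; no display nets 30. Fit prefers the display.
Unfit: the display nets 34 − 3 = 31; no display nets 30. Unfit would deviate to the display.
Unfit has a profitable deviation, so the profile is not an equilibrium.

No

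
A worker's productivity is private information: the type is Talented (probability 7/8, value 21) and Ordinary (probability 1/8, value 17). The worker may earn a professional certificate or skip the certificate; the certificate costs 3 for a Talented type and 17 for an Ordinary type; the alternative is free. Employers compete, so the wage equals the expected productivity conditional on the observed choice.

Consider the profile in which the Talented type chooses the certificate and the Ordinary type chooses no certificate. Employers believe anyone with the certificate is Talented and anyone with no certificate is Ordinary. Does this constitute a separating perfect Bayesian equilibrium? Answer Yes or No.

Yes

Under these beliefs, the certificate earns wage 21 and no certificate earns wage 17.
Talented: the certificate nets 21 − 3 = 18; no certificate nets 17. Talented prefers the certificate.
Ordinary: the certificate nets 21 − 17 = 4; no certificate nets 17. Ordinary prefers no certificate.
Neither type deviates, so the separating profile is an equilibrium.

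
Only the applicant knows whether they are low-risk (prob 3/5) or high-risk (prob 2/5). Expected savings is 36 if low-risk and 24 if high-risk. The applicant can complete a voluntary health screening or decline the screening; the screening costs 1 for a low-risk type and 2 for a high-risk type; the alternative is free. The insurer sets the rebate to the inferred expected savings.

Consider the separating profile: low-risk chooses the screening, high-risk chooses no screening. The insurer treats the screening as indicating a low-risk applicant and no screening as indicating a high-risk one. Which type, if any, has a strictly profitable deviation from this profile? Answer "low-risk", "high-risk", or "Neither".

high-risk

The screening pays 36; no screening pays 24.
low-risk: assigned the screening, nets 36 − 1 = 35; deviating to no screening nets 24.
high-risk: assigned no screening, nets 24; deviating to the screening nets 36 − 2 = 34.
The high-risk type gains 10 by deviating.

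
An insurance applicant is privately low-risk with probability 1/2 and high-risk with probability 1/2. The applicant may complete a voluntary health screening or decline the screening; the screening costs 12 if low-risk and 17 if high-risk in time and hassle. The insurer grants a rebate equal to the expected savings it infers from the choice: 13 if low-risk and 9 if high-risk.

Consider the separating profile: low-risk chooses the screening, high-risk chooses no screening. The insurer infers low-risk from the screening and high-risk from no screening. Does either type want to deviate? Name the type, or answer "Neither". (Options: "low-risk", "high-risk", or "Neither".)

low-risk

The screening pays 13; no screening pays 9.
low-risk: assigned the screening, nets 13 − 12 = 1; deviating to no screening nets 9.
high-risk: assigned no screening, nets 9; deviating to the screening nets 13 − 17 = -4.
The low-risk type gains 8 by deviating.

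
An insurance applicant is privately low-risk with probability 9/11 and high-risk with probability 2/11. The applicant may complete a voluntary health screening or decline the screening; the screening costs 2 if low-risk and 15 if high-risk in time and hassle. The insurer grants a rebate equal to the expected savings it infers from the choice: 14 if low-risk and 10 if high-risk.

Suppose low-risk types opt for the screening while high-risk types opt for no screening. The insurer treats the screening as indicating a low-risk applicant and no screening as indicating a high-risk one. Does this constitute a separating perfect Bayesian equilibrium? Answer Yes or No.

Yes

Under these beliefs, the screening earns rebate 14 and no screening earns rebate 10.
low-risk: the screening nets 14 − 2 = 12; no screening nets 10. low-risk prefers the screening.
high-risk: the screening nets 14 − 15 = -1; no screening nets 10. high-risk prefers no screening.
Neither type deviates, so the separating profile is an equilibrium.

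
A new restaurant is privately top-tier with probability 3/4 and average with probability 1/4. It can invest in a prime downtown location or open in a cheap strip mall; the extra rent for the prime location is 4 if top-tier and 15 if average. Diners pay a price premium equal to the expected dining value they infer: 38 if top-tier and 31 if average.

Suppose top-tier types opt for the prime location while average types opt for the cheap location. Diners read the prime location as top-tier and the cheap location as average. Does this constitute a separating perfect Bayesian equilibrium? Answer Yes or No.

Yes

Under these beliefs, the prime location earns price premium 38 and the cheap location earns price premium 31.
top-tier: the prime location nets 38 − 4 = 34; the cheap location nets 31. top-tier prefers the prime location.
average: the prime location nets 38 − 15 = 23; the cheap location nets 31. average prefers the cheap location.
Neither type deviates, so the separating profile is an equilibrium.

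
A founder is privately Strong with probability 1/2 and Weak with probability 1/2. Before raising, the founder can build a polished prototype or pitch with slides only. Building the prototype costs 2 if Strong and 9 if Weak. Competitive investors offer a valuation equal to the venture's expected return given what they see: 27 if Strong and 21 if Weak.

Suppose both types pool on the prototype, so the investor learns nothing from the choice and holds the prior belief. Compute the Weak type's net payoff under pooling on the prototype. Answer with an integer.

15

Pooled valuation = 1/2·27 + 1/2·21 = 24.
Weak pays cost 9 for the prototype, so net payoff = 24 − 9 = 15.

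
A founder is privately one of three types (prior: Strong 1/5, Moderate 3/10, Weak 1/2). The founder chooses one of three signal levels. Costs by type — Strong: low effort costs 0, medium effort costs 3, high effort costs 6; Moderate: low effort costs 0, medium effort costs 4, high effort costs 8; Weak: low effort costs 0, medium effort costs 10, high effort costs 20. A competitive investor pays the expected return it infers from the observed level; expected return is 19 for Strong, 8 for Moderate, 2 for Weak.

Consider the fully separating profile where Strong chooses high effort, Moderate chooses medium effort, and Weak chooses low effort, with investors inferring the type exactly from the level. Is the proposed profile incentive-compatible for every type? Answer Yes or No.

No

Separating valuations: high effort → 19, medium effort → 8, low effort → 2.
Strong (assigned high effort): low effort: 2 − 0 = 2; medium effort: 8 − 3 = 5; high effort: 19 − 6 = 13. Strong stays.
Moderate (assigned medium effort): low effort: 2 − 0 = 2; medium effort: 8 − 4 = 4; high effort: 19 − 8 = 11. Moderate prefers high effort.
Weak (assigned low effort): low effort: 2 − 0 = 2; medium effort: 8 − 10 = -2; high effort: 19 − 20 = -1. Weak stays.
At least one type deviates; the separating profile fails.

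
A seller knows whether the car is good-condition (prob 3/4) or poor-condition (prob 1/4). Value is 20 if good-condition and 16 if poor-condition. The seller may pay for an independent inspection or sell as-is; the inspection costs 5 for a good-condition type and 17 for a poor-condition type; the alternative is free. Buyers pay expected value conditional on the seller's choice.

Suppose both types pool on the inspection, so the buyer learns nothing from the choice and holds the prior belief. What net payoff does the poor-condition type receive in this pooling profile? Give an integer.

Pooled price = 3/4·20 + 1/4·16 = 19.
poor-condition pays cost 17 for the inspection, so net payoff = 19 − 17 = 2.

2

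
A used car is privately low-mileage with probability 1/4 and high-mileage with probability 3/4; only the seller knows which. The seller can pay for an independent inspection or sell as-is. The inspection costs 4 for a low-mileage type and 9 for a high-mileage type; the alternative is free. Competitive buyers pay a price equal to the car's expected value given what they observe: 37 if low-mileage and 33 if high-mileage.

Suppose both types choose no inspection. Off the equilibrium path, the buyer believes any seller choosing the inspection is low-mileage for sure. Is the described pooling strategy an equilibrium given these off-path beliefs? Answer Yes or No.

Yes

On path, the buyer holds the prior and pays 1/4·37 + 3/4·33 = 34. Off path (the inspection), believing low-mileage, it pays 37.
low-mileage: no inspection nets 34; the inspection nets 37 − 4 = 33. low-mileage stays.
high-mileage: no inspection nets 34; the inspection nets 37 − 9 = 28. high-mileage stays.
No type deviates, so pooling is sustained.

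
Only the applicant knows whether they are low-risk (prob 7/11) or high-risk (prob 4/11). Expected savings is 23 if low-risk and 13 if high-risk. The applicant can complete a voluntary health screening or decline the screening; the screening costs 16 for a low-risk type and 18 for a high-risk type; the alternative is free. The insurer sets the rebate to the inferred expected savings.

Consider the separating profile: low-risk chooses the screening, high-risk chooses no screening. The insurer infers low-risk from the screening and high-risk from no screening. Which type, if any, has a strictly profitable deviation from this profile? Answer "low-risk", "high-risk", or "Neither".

low-risk

The screening pays 23; no screening pays 13.
low-risk: assigned the screening, nets 23 − 16 = 7; deviating to no screening nets 13.
high-risk: assigned no screening, nets 13; deviating to the screening nets 23 − 18 = 5.
The low-risk type gains 6 by deviating.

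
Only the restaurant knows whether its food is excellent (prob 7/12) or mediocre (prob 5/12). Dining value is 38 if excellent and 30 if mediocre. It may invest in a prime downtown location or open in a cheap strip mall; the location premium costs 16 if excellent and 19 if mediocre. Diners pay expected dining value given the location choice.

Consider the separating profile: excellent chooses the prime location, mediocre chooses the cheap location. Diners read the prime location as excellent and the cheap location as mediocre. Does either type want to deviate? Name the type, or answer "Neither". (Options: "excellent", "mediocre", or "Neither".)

The prime location pays 38; the cheap location pays 30.
excellent: assigned the prime location, nets 38 − 16 = 22; deviating to the cheap location nets 30.
mediocre: assigned the cheap location, nets 30; deviating to the prime location nets 38 − 19 = 19.
The excellent type gains 8 by deviating.

excellent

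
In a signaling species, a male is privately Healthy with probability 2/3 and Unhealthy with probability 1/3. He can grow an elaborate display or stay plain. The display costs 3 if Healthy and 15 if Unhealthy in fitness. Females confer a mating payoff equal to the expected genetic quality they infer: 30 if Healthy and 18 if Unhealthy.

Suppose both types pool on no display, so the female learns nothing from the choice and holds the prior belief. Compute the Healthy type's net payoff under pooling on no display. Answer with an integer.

Pooled mating payoff = 2/3·30 + 1/3·18 = 26.
Healthy pays no cost for no display, so net payoff = 26.

26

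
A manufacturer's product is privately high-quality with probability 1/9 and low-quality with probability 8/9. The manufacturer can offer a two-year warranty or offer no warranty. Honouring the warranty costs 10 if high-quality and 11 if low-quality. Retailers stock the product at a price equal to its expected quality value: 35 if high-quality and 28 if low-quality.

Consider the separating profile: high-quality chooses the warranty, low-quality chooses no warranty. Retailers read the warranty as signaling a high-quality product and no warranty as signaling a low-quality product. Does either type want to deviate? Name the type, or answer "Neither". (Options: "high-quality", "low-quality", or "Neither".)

high-quality

The warranty pays 35; no warranty pays 28.
high-quality: assigned the warranty, nets 35 − 10 = 25; deviating to no warranty nets 28.
low-quality: assigned no warranty, nets 28; deviating to the warranty nets 35 − 11 = 24.
The high-quality type gains 3 by deviating.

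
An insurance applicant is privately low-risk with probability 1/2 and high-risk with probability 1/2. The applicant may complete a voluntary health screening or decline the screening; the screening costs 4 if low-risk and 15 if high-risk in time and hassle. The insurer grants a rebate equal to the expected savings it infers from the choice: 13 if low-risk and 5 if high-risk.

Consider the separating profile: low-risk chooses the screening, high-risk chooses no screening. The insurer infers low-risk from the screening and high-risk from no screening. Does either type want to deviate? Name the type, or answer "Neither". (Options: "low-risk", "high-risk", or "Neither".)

Neither

The screening pays 13; no screening pays 5.
low-risk: assigned the screening, nets 13 − 4 = 9; deviating to no screening nets 5.
high-risk: assigned no screening, nets 5; deviating to the screening nets 13 − 15 = -2.
Both types strictly prefer their assigned action; no profitable deviation.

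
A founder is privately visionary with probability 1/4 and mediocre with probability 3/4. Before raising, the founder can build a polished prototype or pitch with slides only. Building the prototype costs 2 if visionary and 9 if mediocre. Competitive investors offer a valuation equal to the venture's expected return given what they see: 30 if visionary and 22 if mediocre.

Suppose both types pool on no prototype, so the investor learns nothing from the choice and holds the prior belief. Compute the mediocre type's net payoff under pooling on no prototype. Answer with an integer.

24

Pooled valuation = 1/4·30 + 3/4·22 = 24.
mediocre pays no cost for no prototype, so net payoff = 24.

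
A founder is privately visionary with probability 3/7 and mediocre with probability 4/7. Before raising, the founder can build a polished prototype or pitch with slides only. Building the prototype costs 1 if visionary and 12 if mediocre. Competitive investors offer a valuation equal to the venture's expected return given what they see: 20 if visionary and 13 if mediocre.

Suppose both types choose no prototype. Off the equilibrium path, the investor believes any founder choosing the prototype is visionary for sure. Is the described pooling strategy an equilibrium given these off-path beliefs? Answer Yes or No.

No

On path, the investor holds the prior and pays 3/7·20 + 4/7·13 = 16. Off path (the prototype), believing visionary, it pays 20.
visionary: no prototype nets 16; the prototype nets 20 − 1 = 19. visionary would deviate.
mediocre: no prototype nets 16; the prototype nets 20 − 12 = 8. mediocre stays.
A type deviates, so pooling fails.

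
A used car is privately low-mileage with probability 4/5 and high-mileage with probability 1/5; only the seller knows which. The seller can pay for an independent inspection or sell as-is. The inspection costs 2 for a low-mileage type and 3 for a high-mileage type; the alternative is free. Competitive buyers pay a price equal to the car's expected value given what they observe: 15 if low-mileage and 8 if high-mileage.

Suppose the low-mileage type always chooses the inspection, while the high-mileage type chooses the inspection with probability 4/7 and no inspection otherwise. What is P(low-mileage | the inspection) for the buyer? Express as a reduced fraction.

7/8

P(the inspection) = (4/5)·1 + (1/5)·(4/7) = 32/35.
By Bayes' rule, P(low-mileage | the inspection) = (4/5) / (32/35) = 7/8.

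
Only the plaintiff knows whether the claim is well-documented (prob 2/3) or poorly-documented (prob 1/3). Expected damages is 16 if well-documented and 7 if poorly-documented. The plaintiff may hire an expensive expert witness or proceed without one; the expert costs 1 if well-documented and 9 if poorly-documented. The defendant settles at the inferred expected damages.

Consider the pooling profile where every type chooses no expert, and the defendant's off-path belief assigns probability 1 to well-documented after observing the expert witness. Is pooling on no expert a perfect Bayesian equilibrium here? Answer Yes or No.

On path, the defendant holds the prior and pays 2/3·16 + 1/3·7 = 13. Off path (the expert witness), believing well-documented, it pays 16.
well-documented: no expert nets 13; the expert witness nets 16 − 1 = 15. well-documented would deviate.
poorly-documented: no expert nets 13; the expert witness nets 16 − 9 = 7. poorly-documented stays.
A type deviates, so pooling fails.

No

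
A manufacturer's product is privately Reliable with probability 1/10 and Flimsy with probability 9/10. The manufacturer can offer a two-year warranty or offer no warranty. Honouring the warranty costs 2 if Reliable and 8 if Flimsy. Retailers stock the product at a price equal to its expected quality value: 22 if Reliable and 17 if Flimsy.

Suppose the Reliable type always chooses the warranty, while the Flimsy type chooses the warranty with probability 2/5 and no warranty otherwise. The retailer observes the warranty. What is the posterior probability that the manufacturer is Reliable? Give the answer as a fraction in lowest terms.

5/23

P(the warranty) = (1/10)·1 + (9/10)·(2/5) = 23/50.
By Bayes' rule, P(Reliable | the warranty) = (1/10) / (23/50) = 5/23.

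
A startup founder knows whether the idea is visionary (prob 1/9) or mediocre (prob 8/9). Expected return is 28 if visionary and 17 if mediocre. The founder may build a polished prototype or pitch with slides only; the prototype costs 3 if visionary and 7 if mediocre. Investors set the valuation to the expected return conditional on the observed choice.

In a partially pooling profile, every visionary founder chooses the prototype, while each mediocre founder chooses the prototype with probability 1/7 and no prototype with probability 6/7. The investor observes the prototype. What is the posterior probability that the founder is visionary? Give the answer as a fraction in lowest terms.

P(the prototype) = (1/9)·1 + (8/9)·(1/7) = 5/21.
By Bayes' rule, P(visionary | the prototype) = (1/9) / (5/21) = 7/15.

7/15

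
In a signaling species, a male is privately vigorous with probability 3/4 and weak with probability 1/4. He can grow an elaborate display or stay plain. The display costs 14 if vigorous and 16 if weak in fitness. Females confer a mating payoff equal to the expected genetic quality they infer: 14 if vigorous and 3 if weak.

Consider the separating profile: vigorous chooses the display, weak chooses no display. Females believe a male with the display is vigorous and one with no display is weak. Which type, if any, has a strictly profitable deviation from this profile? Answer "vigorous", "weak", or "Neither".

vigorous

The display pays 14; no display pays 3.
vigorous: assigned the display, nets 14 − 14 = 0; deviating to no display nets 3.
weak: assigned no display, nets 3; deviating to the display nets 14 − 16 = -2.
The vigorous type gains 3 by deviating.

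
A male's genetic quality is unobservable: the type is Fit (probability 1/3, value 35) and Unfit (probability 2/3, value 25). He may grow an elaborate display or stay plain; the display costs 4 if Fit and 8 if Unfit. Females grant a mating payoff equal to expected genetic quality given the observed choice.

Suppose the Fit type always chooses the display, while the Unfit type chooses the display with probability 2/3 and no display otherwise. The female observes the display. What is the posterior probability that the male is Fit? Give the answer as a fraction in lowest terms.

3/7

P(the display) = (1/3)·1 + (2/3)·(2/3) = 7/9.
By Bayes' rule, P(Fit | the display) = (1/3) / (7/9) = 3/7.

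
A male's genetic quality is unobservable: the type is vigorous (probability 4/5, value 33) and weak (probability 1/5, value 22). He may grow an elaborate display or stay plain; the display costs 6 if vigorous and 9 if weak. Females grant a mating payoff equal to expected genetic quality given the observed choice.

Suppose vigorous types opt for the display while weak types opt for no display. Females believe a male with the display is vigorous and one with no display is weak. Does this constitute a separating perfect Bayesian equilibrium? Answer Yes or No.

Under these beliefs, the display earns mating payoff 33 and no display earns mating payoff 22.
vigorous: the display nets 33 − 6 = 27; no display nets 22. vigorous prefers the display.
weak: the display nets 33 − 9 = 24; no display nets 22. weak would deviate to the display.
weak has a profitable deviation, so the profile is not an equilibrium.

No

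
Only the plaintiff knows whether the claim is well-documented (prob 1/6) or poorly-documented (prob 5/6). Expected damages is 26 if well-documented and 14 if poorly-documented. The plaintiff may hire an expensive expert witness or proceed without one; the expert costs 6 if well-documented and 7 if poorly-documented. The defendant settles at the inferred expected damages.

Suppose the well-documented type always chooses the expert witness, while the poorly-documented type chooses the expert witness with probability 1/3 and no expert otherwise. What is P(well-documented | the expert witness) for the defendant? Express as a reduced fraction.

3/8

P(the expert witness) = (1/6)·1 + (5/6)·(1/3) = 4/9.
By Bayes' rule, P(well-documented | the expert witness) = (1/6) / (4/9) = 3/8.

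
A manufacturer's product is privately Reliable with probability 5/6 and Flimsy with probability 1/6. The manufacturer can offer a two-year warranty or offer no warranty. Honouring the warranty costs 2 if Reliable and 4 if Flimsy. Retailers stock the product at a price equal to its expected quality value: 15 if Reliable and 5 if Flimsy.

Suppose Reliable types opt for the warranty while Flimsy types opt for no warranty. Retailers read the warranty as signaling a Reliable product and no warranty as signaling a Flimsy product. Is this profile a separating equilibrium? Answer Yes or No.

Under these beliefs, the warranty earns price 15 and no warranty earns price 5.
Reliable: the warranty nets 15 − 2 = 13; no warranty nets 5. Reliable prefers the warranty.
Flimsy: the warranty nets 15 − 4 = 11; no warranty nets 5. Flimsy would deviate to the warranty.
Flimsy has a profitable deviation, so the profile is not an equilibrium.

No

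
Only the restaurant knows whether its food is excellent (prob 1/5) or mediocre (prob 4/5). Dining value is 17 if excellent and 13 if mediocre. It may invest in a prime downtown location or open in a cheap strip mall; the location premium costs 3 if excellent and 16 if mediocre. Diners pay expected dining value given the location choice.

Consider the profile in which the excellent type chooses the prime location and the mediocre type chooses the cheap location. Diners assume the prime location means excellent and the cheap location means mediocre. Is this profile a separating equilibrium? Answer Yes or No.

Under these beliefs, the prime location earns price premium 17 and the cheap location earns price premium 13.
excellent: the prime location nets 17 − 3 = 14; the cheap location nets 13. excellent prefers the prime location.
mediocre: the prime location nets 17 − 16 = 1; the cheap location nets 13. mediocre prefers the cheap location.
Neither type deviates, so the separating profile is an equilibrium.

Yes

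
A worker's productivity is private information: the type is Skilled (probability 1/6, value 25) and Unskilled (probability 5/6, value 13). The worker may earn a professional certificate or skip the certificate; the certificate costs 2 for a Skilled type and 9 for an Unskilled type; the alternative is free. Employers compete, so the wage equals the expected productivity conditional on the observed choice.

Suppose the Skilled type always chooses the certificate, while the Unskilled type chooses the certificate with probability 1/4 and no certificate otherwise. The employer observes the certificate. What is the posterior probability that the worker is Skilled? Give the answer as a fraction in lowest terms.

4/9

P(the certificate) = (1/6)·1 + (5/6)·(1/4) = 3/8.
By Bayes' rule, P(Skilled | the certificate) = (1/6) / (3/8) = 4/9.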